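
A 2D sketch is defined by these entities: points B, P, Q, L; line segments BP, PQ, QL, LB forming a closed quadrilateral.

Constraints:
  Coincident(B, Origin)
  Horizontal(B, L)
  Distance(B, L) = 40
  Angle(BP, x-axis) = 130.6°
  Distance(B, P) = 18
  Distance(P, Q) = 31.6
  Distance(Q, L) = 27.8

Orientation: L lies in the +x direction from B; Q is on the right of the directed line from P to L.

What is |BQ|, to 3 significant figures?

14.3

B is at the origin; BL is horizontal with |BL| = 40.0 and L in +x, so L = (40.0, 0). BP runs at 130.6° with |BP| = 18.0, so P = (-11.7, 13.7). Q is determined by |PQ| = 31.6 and |QL| = 27.8 together: it lies at the intersection of circle(P, 31.6) and circle(L, 27.8). With |PL| = 53.5, the foot of the radical line on PL is 28.9 from P and the perpendicular offset is √(31.6² − 28.9²) = 12.9. Taking the right-of-PL solution: Q = (12.9, -6.16).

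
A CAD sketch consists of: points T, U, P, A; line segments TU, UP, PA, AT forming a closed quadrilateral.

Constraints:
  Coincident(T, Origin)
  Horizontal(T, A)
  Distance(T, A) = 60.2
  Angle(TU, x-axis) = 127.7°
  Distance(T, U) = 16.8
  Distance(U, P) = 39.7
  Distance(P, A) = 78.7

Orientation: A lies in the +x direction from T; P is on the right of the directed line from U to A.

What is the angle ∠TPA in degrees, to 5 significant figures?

42.442°

Checks: |UP| = 39.70 ✓; |PA| = 78.70 ✓.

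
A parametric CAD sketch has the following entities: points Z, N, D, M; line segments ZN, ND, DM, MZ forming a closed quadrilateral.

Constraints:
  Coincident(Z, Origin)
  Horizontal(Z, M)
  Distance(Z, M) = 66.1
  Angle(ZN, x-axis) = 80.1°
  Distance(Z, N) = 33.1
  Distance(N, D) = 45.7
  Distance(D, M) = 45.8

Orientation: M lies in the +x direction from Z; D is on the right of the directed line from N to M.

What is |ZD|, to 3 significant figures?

23.8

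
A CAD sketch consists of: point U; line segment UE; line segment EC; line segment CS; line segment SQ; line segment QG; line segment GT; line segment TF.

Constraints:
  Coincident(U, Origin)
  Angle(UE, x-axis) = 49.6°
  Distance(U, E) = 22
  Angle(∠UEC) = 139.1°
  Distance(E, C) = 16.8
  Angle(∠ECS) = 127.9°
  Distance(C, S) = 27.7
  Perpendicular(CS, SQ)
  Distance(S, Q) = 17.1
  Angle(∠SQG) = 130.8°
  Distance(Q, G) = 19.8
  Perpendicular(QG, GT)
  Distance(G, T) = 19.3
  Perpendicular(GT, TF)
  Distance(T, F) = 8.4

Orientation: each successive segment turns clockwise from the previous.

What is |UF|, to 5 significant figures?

29.727

U is at the origin; UE runs at 49.6° with length 22.0, so E = (14.259, 16.754). ∠UEC = 139.1° gives EC at 8.7000° from the x-axis; with |EC| = 16.8, C = (30.865, 19.295). ∠ECS = 127.9° gives CS at -43.400° from the x-axis; with |CS| = 27.7, S = (50.991, 0.26270). The perpendicularity gives SQ at right angles to CS, so SQ runs at -133.40°; with |SQ| = 17.1, Q = (39.242, -12.162). ∠SQG = 130.8° gives QG at 177.40° from the x-axis; with |QG| = 19.8, G = (19.463, -11.264). The perpendicularity gives GT at right angles to QG, so GT runs at 87.400°; with |GT| = 19.3, T = (20.338, 8.0166). The perpendicularity gives TF at right angles to GT, so TF runs at -2.6000°; with |TF| = 8.4, F = (28.729, 7.6355). Then |UF| = |F − U| = 29.727.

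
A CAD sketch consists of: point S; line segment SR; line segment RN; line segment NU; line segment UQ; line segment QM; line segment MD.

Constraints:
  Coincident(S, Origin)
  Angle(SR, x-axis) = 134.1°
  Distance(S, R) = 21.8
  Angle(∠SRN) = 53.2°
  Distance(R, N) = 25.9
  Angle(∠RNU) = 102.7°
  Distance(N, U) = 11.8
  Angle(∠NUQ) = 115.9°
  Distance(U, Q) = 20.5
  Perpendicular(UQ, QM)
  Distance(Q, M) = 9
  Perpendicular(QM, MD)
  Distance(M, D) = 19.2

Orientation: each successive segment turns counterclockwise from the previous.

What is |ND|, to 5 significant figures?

6.6532

S is at the origin; SR runs at 134.1° with length 21.8, so R = (-15.171, 15.655). ∠SRN = 53.2° gives RN at -99.100° from the x-axis; with |RN| = 25.9, N = (-19.267, -9.9189). ∠RNU = 102.7° gives NU at -21.800° from the x-axis; with |NU| = 11.8, U = (-8.3111, -14.301). ∠NUQ = 115.9° gives UQ at 42.300° from the x-axis; with |UQ| = 20.5, Q = (6.8514, -0.50425). The perpendicularity gives QM at right angles to UQ, so QM runs at 132.30°; with |QM| = 9.0, M = (0.79426, 6.1524). The perpendicularity gives MD at right angles to QM, so MD runs at -137.70°; with |MD| = 19.2, D = (-13.407, -6.7694). Then |ND| = |D − N| = 6.6532.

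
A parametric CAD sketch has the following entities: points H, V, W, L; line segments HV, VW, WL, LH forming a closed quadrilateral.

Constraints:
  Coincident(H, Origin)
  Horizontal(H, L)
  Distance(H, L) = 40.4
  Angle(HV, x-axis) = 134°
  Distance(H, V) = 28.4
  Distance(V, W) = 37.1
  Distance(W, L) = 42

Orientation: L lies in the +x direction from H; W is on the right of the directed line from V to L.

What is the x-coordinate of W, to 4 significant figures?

-0.1167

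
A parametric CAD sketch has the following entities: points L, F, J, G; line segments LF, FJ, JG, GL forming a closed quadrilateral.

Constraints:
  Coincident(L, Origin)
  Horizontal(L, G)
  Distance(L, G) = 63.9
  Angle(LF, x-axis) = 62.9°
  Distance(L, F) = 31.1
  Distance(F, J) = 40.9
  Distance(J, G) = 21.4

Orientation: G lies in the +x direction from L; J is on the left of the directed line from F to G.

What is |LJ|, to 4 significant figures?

57.40

L is at the origin; L and G share the same y with |LG| = 63.9 and G in +x, so G = (63.9, 0). LF runs at 62.9° with |LF| = 31.1, so F = (14.17, 27.69). J is determined by |FJ| = 40.9 and |JG| = 21.4 together: it lies at the intersection of circle(F, 40.9) and circle(G, 21.4). With |FG| = 56.92, the foot of the radical line on FG is 39.13 from F and the perpendicular offset is √(40.9² − 39.13²) = 11.90. Taking the left-of-FG solution: J = (54.14, 19.05).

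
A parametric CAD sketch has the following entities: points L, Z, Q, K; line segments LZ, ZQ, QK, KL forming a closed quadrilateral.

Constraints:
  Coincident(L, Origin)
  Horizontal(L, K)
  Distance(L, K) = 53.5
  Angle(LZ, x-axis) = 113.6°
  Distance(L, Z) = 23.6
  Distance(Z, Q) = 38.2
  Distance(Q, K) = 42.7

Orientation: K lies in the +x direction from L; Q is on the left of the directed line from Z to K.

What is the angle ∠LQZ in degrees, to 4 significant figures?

33.21°

L is at the origin; LK is horizontal with |LK| = 53.5 and K in +x, so K = (53.5, 0). LZ runs at 113.6° with |LZ| = 23.6, so Z = (-9.448, 21.63). Q is determined by |ZQ| = 38.2 and |QK| = 42.7 together: it lies at the intersection of circle(Z, 38.2) and circle(K, 42.7). With |ZK| = 66.56, the foot of the radical line on ZK is 30.54 from Z and the perpendicular offset is √(38.2² − 30.54²) = 22.94. Taking the left-of-ZK solution: Q = (26.89, 33.40).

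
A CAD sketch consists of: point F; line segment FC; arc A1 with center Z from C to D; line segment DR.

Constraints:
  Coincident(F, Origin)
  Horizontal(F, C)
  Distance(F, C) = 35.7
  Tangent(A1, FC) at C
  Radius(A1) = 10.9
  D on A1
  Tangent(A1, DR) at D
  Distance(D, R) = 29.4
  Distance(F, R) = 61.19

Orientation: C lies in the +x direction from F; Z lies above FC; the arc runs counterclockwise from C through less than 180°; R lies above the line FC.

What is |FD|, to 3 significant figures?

47.9

Checks: |FC| = 35.70 ✓; |ZC| = 10.90 ✓; |ZD| = 10.90 ✓; ∠(ZD, DR) = 90.00° ✓; |DR| = 29.40 ✓; |FR| = 61.19 ✓.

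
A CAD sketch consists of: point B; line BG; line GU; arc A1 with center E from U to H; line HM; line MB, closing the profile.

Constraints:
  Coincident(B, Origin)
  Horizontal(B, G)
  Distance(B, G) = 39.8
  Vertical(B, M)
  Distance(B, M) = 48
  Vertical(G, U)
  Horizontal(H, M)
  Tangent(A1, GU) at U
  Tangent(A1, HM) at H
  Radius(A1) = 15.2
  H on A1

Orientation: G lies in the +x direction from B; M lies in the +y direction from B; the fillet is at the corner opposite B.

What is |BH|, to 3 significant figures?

53.9

B is at the origin; B and G share the same y with |BG| = 39.8 and G on the +x side, so G = (39.8, 0.00). B and M share the same x with |BM| = 48.0 and M on the +y side, so M = (0.00, 48.0). The virtual corner opposite B is at (39.8, 48.0). The tangent condition forces EU to be normal to GU and the tangent condition forces EH to be normal to HM, with radius 15.2, so the center E sits 15.2 in from both sides at E = (24.6, 32.8). That places the tangent points at U = (39.8, 32.8) on GU and H = (24.6, 48.0) on HM. Then |BH| = |H − B| = 53.9.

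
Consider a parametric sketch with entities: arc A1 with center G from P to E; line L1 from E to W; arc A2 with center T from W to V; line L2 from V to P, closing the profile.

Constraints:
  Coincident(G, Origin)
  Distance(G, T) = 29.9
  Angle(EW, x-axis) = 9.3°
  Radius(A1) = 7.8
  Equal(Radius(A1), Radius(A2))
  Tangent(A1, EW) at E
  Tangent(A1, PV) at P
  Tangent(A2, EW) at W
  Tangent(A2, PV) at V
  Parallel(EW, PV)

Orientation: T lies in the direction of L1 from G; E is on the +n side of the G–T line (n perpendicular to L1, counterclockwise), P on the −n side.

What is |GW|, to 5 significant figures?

30.901

The slot axis is L1's direction at 9.3°, so u = (cos 9.3°, sin 9.3°) = (0.98686, 0.16160) and n = (−sin 9.3°, cos 9.3°) = (-0.16160, 0.98686). G is at the origin and T lies 29.9 along u from G, so T = 29.9·u = (29.507, 4.8320). Tangency of A1 to both parallel lines with radius 7.8 puts E and P at G ± 7.8·n: E = (-1.2605, 7.6975), P = (1.2605, -7.6975). Equal radii place W and V the same way about T: W = T + 7.8·n = (28.246, 12.529), V = T − 7.8·n = (30.767, -2.8655). Then |GW| = |W − G| = 30.901.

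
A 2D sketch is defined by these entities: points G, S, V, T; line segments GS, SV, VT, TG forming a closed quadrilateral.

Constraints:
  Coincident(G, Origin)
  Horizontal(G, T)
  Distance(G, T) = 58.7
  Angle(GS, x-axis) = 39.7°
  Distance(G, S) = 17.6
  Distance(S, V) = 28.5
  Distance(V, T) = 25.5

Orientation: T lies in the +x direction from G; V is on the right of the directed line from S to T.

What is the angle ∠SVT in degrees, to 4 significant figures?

118.9°

G is at the origin; GT is horizontal with |GT| = 58.7 and T in +x, so T = (58.7, 0). GS runs at 39.7° with |GS| = 17.6, so S = (13.54, 11.24). V is determined by |SV| = 28.5 and |VT| = 25.5 together: it lies at the intersection of circle(S, 28.5) and circle(T, 25.5). With |ST| = 46.54, the foot of the radical line on ST is 25.01 from S and the perpendicular offset is √(28.5² − 25.01²) = 13.67. Taking the right-of-ST solution: V = (34.51, -8.062).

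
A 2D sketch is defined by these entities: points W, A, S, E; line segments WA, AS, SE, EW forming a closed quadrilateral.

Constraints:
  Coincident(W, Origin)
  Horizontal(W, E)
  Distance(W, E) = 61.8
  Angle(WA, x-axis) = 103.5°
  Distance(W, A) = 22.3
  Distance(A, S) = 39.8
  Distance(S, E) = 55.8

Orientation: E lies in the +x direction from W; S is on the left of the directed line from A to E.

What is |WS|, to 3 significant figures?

52.1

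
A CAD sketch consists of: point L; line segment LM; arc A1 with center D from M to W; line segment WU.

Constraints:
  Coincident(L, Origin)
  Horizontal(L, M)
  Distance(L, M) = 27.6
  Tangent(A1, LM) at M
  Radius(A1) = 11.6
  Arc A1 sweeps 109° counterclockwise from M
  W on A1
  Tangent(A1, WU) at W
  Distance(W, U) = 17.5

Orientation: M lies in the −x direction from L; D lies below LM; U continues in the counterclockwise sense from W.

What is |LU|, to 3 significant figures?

45.8

L is at the origin; LM is horizontal with |LM| = 27.6 and M on the −x side, so M = (-27.6, 0.00). Tangency of A1 to LM means the radius DM is perpendicular to LM, so D = M + (0, -11.6) = (-27.6, -11.6). On A1, M sits at bearing 90° from D; a 109° counterclockwise sweep puts W at bearing 199°, so W = D + 11.6·(cos 199°, sin 199°) = (-38.6, -15.4). A1 meets WU tangentially, so DW is at right angles to WU, so WU runs along (−sin 199°, cos 199°); with |WU| = 17.5, U = (-32.9, -31.9). Then |LU| = |U − L| = 45.8.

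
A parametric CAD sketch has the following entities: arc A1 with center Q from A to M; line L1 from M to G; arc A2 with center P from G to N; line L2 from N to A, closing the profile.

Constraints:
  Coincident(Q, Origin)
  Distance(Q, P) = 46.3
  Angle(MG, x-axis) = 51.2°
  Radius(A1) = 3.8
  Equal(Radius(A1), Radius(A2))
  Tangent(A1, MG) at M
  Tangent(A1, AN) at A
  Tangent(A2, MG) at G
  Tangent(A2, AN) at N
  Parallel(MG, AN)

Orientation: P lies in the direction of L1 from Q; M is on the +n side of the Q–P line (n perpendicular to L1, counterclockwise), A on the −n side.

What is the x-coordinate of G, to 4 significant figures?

26.05

Tangency of A1 to both parallel lines with radius 3.8 puts M and A at Q ± 3.8·n: M = (-2.961, 2.381), A = (2.961, -2.381). Equal radii place G and N the same way about P: G = P + 3.8·n = (26.05, 38.46), N = P − 3.8·n = (31.97, 33.70). So G.x = 26.05.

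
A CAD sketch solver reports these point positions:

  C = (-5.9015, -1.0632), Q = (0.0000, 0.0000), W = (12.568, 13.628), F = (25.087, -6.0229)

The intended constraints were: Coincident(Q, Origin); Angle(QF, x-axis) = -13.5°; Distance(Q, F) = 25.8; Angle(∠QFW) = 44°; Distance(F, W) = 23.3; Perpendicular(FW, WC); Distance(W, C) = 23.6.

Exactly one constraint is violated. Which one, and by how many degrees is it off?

Perpendicular(FW, WC) — off by 6.00°.

Q = (0.00, 0.00) ✓; QF at -13.50° ✓; |QF| = 25.80 ✓; ∠QFW = 44.00° ✓; |FW| = 23.30 ✓; ∠(FW, WC) = 96.00° ✗; |WC| = 23.60 ✓.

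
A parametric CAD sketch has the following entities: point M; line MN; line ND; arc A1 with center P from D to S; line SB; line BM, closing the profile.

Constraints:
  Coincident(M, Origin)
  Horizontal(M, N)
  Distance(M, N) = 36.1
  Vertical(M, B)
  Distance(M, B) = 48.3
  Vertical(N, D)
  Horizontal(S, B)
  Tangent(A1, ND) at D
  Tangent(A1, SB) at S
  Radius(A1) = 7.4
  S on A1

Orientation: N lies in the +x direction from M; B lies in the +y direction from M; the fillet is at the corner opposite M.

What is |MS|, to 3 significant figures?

56.2

M is at the origin; M and N share the same y with |MN| = 36.1 and N on the +x side, so N = (36.1, 0.00). MB is vertical with |MB| = 48.3 and B on the +y side, so B = (0.00, 48.3). The virtual corner opposite M is at (36.1, 48.3). The tangent condition forces PD to be normal to ND and since A1 is tangent to SB there, PS ⟂ SB, with radius 7.4, so the center P sits 7.4 in from both sides at P = (28.7, 40.9). That places the tangent points at D = (36.1, 40.9) on ND and S = (28.7, 48.3) on SB. Then |MS| = |S − M| = 56.2.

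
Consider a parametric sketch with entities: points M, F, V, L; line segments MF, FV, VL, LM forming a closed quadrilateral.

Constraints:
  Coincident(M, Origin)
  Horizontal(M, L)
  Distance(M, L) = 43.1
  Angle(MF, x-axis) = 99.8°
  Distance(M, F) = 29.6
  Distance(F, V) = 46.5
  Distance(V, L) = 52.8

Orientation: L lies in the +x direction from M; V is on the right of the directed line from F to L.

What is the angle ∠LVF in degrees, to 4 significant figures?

68.72°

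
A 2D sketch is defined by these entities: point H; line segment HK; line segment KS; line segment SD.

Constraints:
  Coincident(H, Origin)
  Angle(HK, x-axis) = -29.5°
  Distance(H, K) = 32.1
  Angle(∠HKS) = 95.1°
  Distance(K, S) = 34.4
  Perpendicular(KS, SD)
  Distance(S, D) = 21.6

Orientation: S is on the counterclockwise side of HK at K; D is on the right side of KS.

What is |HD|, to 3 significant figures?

65.3

∠HKS = 95.1°, so KS runs at -29.5° + (180° − 95.1°) = 55.4° from the x-axis; with |KS| = 34.4, S = K + 34.4·(cos 55.4°, sin 55.4°) = (47.5, 12.5). KS is perpendicular to SD; with |SD| = 21.6 on the right of KS, D = S + 21.6·(0.823, -0.568) = (65.3, 0.244). Then |HD| = |D − H| = 65.3.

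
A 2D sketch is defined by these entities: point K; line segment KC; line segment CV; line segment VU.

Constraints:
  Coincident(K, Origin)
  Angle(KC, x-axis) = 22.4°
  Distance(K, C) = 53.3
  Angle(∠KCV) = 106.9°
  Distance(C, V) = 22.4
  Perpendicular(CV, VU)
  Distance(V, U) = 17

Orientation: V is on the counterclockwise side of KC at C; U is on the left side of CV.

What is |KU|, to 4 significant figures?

50.91

∠KCV = 106.9°, so CV runs at 22.4° + (180° − 106.9°) = 95.50° from the x-axis; with |CV| = 22.4, V = C + 22.4·(cos 95.50°, sin 95.50°) = (47.13, 42.61). CV is perpendicular to VU; with |VU| = 17.0 on the left of CV, U = V + 17.0·(-0.9954, -0.09585) = (30.21, 40.98). Then |KU| = |U − K| = 50.91.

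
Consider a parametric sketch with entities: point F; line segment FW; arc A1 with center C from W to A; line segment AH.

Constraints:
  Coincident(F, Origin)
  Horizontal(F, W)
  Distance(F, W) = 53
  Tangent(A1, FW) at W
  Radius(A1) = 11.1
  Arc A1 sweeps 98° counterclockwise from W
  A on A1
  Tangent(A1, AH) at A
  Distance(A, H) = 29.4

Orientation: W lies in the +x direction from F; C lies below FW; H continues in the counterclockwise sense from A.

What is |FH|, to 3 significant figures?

62.2

On A1, W sits at bearing 90° from C; a 98° counterclockwise sweep puts A at bearing 188°, so A = C + 11.1·(cos 188°, sin 188°) = (42.0, -12.6). The tangent condition forces CA to be normal to AH, so AH runs along (−sin 188°, cos 188°); with |AH| = 29.4, H = (46.1, -41.8). Then |FH| = |H − F| = 62.2.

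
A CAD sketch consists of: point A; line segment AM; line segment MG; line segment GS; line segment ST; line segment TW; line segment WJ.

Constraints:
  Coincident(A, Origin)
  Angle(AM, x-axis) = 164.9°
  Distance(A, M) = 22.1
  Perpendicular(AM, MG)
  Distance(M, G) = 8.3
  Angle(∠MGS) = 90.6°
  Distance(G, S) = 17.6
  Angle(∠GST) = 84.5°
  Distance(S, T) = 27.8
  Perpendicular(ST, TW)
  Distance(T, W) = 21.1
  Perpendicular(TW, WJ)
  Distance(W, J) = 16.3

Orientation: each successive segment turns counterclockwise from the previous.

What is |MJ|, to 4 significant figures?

4.559

A is at the origin; AM runs at 164.9° with length 22.1, so M = (-21.34, 5.757). AM is perpendicular to MG, so MG runs at -105.1°; with |MG| = 8.3, G = (-23.50, -2.256). ∠MGS = 90.6° gives GS at -15.70° from the x-axis; with |GS| = 17.6, S = (-6.556, -7.019). ∠GST = 84.5° gives ST at 79.80° from the x-axis; with |ST| = 27.8, T = (-1.633, 20.34). ST is perpendicular to TW, so TW runs at 169.8°; with |TW| = 21.1, W = (-22.40, 24.08). The perpendicularity gives WJ at right angles to TW, so WJ runs at -100.2°; with |WJ| = 16.3, J = (-25.29, 8.036). Then |MJ| = |J − M| = 4.559.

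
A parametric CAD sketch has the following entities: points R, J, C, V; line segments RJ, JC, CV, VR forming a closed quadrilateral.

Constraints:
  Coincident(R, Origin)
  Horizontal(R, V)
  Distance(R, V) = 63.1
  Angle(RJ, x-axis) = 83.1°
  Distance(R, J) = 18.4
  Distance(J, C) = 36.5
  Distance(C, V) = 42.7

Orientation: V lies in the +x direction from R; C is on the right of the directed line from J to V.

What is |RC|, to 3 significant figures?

25.4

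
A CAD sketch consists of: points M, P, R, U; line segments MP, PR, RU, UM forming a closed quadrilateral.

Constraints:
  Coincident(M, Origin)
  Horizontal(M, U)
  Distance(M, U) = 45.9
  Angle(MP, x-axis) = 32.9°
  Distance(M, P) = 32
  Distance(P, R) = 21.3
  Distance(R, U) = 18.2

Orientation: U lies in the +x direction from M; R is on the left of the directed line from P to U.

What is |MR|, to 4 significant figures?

51.43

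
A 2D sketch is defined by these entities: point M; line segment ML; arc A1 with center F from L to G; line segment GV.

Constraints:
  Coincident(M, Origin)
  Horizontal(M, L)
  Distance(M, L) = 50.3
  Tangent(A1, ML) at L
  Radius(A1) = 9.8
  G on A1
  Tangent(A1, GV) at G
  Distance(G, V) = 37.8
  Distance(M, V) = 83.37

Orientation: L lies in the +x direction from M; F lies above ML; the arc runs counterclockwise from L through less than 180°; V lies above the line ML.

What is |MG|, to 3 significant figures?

59.9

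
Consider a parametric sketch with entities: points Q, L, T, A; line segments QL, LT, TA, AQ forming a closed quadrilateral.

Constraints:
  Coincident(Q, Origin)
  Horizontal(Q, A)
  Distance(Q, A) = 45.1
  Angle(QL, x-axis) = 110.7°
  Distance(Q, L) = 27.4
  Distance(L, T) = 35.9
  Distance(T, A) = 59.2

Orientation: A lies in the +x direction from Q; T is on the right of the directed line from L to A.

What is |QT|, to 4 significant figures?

16.64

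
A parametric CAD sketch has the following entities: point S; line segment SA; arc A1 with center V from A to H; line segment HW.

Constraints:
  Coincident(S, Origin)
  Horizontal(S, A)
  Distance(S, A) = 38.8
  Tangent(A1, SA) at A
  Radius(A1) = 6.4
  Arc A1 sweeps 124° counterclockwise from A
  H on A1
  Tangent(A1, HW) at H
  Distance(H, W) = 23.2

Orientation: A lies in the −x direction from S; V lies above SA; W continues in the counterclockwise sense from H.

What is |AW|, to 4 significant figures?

30.20

On A1, A sits at bearing -90° from V; a 124° counterclockwise sweep puts H at bearing 34°, so H = V + 6.4·(cos 34°, sin 34°) = (-33.49, 9.979). Since A1 is tangent to HW there, VH ⟂ HW, so HW runs along (−sin 34°, cos 34°); with |HW| = 23.2, W = (-46.47, 29.21). Then |AW| = |W − A| = 30.20.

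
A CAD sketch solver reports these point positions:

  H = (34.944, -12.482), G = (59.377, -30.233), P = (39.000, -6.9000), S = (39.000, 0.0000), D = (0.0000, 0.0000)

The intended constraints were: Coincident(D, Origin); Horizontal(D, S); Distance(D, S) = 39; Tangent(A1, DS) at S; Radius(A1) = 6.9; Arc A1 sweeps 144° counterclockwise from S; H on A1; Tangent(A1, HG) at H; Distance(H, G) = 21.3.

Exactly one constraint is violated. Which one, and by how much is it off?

Distance(H, G) = 21.3 — off by 8.90.

D = (0.00, 0.00) ✓; D.y = 0.00, S.y = 0.00 ✓; |DS| = 39.00 ✓; ∠(PS, SD) = 90.00° ✓; |PS| = 6.900 ✓; bearing(P→H) − bearing(P→S) = 144.0° ✓; |PH| = 6.900 ✓; ∠(PH, HG) = 90.00° ✓; |HG| = 30.20 ✗.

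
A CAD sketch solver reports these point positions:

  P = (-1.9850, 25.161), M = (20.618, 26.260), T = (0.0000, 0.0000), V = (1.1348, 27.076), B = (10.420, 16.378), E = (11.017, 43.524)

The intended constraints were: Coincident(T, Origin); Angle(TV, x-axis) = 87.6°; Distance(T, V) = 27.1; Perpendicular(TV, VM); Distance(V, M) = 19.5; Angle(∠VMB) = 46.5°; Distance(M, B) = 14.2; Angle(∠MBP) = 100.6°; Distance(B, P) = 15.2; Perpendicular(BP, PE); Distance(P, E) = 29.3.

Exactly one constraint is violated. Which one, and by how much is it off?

Distance(P, E) = 29.3 — off by 6.80.

T = (0.00, 0.00) ✓; TV at 87.60° ✓; |TV| = 27.10 ✓; ∠(TV, VM) = 90.00° ✓; |VM| = 19.50 ✓; ∠VMB = 46.50° ✓; |MB| = 14.20 ✓; ∠MBP = 100.6° ✓; |BP| = 15.20 ✓; ∠(BP, PE) = 90.00° ✓; |PE| = 22.50 ✗.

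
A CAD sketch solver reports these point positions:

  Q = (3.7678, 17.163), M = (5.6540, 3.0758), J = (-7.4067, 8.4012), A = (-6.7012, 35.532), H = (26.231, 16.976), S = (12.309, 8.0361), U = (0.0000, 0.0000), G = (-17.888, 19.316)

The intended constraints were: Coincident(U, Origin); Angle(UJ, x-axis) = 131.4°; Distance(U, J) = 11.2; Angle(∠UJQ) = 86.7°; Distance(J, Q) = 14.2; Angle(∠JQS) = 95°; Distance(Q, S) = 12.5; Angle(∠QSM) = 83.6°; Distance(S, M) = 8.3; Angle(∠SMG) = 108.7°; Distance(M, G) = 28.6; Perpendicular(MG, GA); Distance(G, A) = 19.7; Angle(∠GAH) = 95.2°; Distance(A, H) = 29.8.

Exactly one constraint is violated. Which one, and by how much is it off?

Distance(A, H) = 29.8 — off by 8.00.

U = (0.00, 0.00) ✓; UJ at 131.4° ✓; |UJ| = 11.20 ✓; ∠UJQ = 86.70° ✓; |JQ| = 14.20 ✓; ∠JQS = 95.00° ✓; |QS| = 12.50 ✓; ∠QSM = 83.60° ✓; |SM| = 8.300 ✓; ∠SMG = 108.7° ✓; |MG| = 28.60 ✓; ∠(MG, GA) = 90.00° ✓; |GA| = 19.70 ✓; ∠GAH = 95.20° ✓; |AH| = 37.80 ✗.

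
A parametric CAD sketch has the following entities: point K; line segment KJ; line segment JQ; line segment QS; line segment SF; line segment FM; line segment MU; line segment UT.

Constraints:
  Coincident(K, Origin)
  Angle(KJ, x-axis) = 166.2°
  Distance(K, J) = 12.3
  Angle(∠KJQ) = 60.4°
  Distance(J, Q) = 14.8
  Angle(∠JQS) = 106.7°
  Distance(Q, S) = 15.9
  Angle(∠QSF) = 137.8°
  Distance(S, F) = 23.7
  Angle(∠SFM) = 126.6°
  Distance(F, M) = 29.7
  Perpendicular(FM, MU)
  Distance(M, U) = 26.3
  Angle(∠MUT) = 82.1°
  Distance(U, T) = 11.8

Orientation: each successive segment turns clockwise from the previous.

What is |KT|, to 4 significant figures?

20.02

FM is perpendicular to MU, so MU runs at 147.7°; with |MU| = 26.3, U = (-17.14, -26.62). ∠MUT = 82.1° gives UT at 49.80° from the x-axis; with |UT| = 11.8, T = (-9.524, -17.61). Then |KT| = |T − K| = 20.02.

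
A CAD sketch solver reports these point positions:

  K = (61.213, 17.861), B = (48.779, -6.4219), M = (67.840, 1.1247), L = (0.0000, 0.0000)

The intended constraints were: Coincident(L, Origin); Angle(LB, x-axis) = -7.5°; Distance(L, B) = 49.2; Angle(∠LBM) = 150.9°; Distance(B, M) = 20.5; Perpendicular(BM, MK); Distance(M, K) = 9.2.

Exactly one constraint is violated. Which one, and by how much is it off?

Distance(M, K) = 9.2 — off by 8.80.

L = (0.00, 0.00) ✓; LB at -7.500° ✓; |LB| = 49.20 ✓; ∠LBM = 150.9° ✓; |BM| = 20.50 ✓; ∠(BM, MK) = 90.00° ✓; |MK| = 18.00 ✗.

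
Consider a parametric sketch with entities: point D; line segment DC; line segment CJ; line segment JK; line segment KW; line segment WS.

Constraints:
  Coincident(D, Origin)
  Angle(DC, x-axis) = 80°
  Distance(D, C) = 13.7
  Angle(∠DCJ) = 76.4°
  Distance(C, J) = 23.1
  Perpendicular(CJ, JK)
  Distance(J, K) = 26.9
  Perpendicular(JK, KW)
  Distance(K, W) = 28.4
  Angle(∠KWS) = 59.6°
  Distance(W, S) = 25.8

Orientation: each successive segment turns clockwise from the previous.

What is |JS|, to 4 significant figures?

16.03

D is at the origin; DC runs at 80.0° with length 13.7, so C = (2.379, 13.49). ∠DCJ = 76.4° gives CJ at -23.60° from the x-axis; with |CJ| = 23.1, J = (23.55, 4.244). The perpendicularity gives JK at right angles to CJ, so JK runs at -113.6°; with |JK| = 26.9, K = (12.78, -20.41). JK ⟂ KW, so KW runs at 156.4°; with |KW| = 28.4, W = (-13.25, -9.036). ∠KWS = 59.6° gives WS at 36.00° from the x-axis; with |WS| = 25.8, S = (7.626, 6.128). Then |JS| = |S − J| = 16.03.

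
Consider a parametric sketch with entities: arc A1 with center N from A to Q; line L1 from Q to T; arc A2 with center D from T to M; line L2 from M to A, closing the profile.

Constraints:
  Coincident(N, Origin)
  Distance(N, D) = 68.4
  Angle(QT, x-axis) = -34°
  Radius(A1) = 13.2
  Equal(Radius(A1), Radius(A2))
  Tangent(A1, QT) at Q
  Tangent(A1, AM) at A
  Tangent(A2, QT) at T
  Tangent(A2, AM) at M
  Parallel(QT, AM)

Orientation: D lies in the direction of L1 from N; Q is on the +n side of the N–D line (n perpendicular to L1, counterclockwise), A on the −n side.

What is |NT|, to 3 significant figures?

69.7

The slot axis is L1's direction at -34.0°, so u = (cos -34.0°, sin -34.0°) = (0.829, -0.559) and n = (−sin -34.0°, cos -34.0°) = (0.559, 0.829). N is at the origin and D lies 68.4 along u from N, so D = 68.4·u = (56.7, -38.2). Tangency of A1 to both parallel lines with radius 13.2 puts Q and A at N ± 13.2·n: Q = (7.38, 10.9), A = (-7.38, -10.9). Equal radii place T and M the same way about D: T = D + 13.2·n = (64.1, -27.3), M = D − 13.2·n = (49.3, -49.2). Then |NT| = |T − N| = 69.7.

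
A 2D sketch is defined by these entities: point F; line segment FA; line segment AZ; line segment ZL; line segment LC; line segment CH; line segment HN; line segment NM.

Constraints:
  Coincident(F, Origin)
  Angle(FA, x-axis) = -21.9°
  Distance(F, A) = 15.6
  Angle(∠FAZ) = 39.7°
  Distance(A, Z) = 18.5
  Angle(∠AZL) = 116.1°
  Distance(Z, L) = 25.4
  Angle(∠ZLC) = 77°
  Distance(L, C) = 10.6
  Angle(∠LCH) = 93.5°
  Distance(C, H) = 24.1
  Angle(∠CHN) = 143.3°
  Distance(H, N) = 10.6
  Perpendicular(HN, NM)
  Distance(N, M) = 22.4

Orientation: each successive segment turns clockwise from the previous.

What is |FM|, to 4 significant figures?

27.10

F is at the origin; FA runs at -21.9° with length 15.6, so A = (14.47, -5.819). ∠FAZ = 39.7° gives AZ at -162.2° from the x-axis; with |AZ| = 18.5, Z = (-3.140, -11.47). ∠AZL = 116.1° gives ZL at 133.9° from the x-axis; with |ZL| = 25.4, L = (-20.75, 6.828). ∠ZLC = 77.0° gives LC at 30.90° from the x-axis; with |LC| = 10.6, C = (-11.66, 12.27). ∠LCH = 93.5° gives CH at -55.60° from the x-axis; with |CH| = 24.1, H = (1.959, -7.614). ∠CHN = 143.3° gives HN at -92.30° from the x-axis; with |HN| = 10.6, N = (1.533, -18.21). The perpendicularity gives NM at right angles to HN, so NM runs at 177.7°; with |NM| = 22.4, M = (-20.85, -17.31). Then |FM| = |M − F| = 27.10.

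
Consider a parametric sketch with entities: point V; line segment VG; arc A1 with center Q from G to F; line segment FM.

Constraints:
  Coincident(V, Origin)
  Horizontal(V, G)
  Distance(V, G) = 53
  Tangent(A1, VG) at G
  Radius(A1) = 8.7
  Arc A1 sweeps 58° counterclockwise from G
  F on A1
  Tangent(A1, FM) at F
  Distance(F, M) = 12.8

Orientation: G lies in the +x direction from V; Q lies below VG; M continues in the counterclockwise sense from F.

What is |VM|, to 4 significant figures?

41.62

On A1, G sits at bearing 90° from Q; a 58° counterclockwise sweep puts F at bearing 148°, so F = Q + 8.7·(cos 148°, sin 148°) = (45.62, -4.090). A1 meets FM tangentially, so QF is at right angles to FM, so FM runs along (−sin 148°, cos 148°); with |FM| = 12.8, M = (38.84, -14.94). Then |VM| = |M − V| = 41.62.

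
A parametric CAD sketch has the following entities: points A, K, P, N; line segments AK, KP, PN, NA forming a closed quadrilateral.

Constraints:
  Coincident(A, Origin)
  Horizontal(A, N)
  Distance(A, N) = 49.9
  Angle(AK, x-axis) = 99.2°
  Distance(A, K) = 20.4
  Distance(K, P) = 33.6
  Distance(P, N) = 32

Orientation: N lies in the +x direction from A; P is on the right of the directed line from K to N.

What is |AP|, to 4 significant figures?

19.21

A is at the origin; AN is horizontal with |AN| = 49.9 and N in +x, so N = (49.9, 0). AK runs at 99.2° with |AK| = 20.4, so K = (-3.262, 20.14). P is determined by |KP| = 33.6 and |PN| = 32.0 together: it lies at the intersection of circle(K, 33.6) and circle(N, 32.0). With |KN| = 56.85, the foot of the radical line on KN is 29.35 from K and the perpendicular offset is √(33.6² − 29.35²) = 16.36. Taking the right-of-KN solution: P = (18.39, -5.559).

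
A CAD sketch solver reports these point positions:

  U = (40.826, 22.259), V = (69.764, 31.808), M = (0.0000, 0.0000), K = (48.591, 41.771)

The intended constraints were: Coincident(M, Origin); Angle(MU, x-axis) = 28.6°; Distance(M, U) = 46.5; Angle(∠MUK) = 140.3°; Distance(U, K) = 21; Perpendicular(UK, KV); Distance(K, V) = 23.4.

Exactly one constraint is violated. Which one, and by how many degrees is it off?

Perpendicular(UK, KV) — off by 3.50°.

M = (0.00, 0.00) ✓; MU at 28.60° ✓; |MU| = 46.50 ✓; ∠MUK = 140.3° ✓; |UK| = 21.00 ✓; ∠(UK, KV) = 93.50° ✗; |KV| = 23.40 ✓.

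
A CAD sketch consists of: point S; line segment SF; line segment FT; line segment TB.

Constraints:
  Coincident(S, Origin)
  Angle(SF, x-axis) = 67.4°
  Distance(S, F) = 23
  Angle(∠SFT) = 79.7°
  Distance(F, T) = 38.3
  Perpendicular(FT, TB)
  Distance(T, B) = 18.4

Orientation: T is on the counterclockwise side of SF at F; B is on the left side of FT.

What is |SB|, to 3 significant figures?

34.4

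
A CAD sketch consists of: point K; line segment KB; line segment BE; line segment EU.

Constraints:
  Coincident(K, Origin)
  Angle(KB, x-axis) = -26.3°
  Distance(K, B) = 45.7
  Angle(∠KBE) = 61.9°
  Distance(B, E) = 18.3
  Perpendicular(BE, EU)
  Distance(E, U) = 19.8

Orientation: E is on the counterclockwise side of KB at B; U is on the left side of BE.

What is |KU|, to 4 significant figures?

20.77

K is at the origin; KB runs at -26.3° with length 45.7, so B = 45.7·(cos -26.3°, sin -26.3°) = (40.97, -20.25). ∠KBE = 61.9°, so BE runs at -26.3° + (180° − 61.9°) = 91.80° from the x-axis; with |BE| = 18.3, E = B + 18.3·(cos 91.80°, sin 91.80°) = (40.39, -1.957). The perpendicularity gives EU at right angles to BE; with |EU| = 19.8 on the left of BE, U = E + 19.8·(-0.9995, -0.03141) = (20.60, -2.579). Then |KU| = |U − K| = 20.77.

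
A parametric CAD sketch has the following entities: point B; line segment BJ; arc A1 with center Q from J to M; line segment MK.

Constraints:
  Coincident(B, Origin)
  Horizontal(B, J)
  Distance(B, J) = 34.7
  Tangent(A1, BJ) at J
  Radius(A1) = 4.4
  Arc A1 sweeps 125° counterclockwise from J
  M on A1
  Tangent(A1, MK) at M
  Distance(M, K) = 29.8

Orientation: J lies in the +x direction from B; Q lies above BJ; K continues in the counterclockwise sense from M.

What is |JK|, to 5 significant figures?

34.114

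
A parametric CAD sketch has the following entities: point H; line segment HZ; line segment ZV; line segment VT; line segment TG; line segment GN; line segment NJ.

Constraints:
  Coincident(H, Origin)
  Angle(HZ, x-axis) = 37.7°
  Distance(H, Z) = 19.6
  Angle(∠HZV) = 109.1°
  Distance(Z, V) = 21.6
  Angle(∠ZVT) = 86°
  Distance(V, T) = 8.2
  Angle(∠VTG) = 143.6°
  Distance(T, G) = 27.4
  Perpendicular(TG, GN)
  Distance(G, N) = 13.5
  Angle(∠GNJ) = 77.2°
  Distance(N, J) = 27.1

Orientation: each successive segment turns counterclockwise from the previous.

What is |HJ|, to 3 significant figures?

25.6

H is at the origin; HZ runs at 37.7° with length 19.6, so Z = (15.5, 12.0). ∠HZV = 109.1° gives ZV at 109° from the x-axis; with |ZV| = 21.6, V = (8.62, 32.5). ∠ZVT = 86.0° gives VT at -157° from the x-axis; with |VT| = 8.2, T = (1.05, 29.3). ∠VTG = 143.6° gives TG at -121° from the x-axis; with |TG| = 27.4, G = (-13.1, 5.82). TG is perpendicular to GN, so GN runs at -31.0°; with |GN| = 13.5, N = (-1.49, -1.13). ∠GNJ = 77.2° gives NJ at 71.8° from the x-axis; with |NJ| = 27.1, J = (6.97, 24.6). Then |HJ| = |J − H| = 25.6.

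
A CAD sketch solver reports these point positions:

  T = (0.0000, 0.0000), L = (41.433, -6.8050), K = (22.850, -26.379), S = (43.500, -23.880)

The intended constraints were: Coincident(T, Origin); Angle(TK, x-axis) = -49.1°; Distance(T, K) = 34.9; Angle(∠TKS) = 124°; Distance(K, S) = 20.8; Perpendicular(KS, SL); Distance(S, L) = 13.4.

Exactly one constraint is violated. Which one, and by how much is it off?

Distance(S, L) = 13.4 — off by 3.80.

T = (0.00, 0.00) ✓; TK at -49.10° ✓; |TK| = 34.90 ✓; ∠TKS = 124.0° ✓; |KS| = 20.80 ✓; ∠(KS, SL) = 90.00° ✓; |SL| = 17.20 ✗.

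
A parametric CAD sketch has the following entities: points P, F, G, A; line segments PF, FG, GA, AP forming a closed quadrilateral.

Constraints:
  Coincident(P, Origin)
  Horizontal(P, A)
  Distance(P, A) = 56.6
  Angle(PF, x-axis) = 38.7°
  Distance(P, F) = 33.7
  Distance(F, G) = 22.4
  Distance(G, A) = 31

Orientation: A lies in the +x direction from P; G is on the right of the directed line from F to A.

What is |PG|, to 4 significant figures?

25.66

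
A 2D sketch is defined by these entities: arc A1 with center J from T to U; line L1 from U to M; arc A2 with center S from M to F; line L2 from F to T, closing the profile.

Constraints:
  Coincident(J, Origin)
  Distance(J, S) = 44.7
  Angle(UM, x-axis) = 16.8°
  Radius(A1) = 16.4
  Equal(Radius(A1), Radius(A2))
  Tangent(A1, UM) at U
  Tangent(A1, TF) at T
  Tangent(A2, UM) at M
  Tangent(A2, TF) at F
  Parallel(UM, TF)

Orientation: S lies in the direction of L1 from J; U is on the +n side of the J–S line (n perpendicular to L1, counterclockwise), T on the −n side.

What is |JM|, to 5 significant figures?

47.614

The slot axis is L1's direction at 16.8°, so u = (cos 16.8°, sin 16.8°) = (0.95732, 0.28903) and n = (−sin 16.8°, cos 16.8°) = (-0.28903, 0.95732). J is at the origin and S lies 44.7 along u from J, so S = 44.7·u = (42.792, 12.920). Tangency of A1 to both parallel lines with radius 16.4 puts U and T at J ± 16.4·n: U = (-4.7401, 15.700), T = (4.7401, -15.700). Equal radii place M and F the same way about S: M = S + 16.4·n = (38.052, 28.620), F = S − 16.4·n = (47.532, -2.7803). Then |JM| = |M − J| = 47.614.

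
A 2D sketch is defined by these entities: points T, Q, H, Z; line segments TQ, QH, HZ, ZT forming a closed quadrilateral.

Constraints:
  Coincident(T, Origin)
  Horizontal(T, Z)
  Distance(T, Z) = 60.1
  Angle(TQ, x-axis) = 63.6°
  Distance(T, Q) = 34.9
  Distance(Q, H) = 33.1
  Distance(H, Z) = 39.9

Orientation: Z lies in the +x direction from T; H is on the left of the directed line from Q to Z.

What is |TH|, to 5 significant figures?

61.160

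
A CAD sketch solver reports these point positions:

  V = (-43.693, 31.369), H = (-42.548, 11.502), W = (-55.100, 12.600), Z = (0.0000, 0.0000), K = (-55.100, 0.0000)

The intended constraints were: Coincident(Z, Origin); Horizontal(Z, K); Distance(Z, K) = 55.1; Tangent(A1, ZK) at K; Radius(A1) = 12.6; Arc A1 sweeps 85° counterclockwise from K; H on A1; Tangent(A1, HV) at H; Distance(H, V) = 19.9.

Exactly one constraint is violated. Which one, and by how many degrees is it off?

Tangent(A1, HV) at H — off by 8.30°.

Z = (0.00, 0.00) ✓; Z.y = 0.00, K.y = 0.00 ✓; |ZK| = 55.10 ✓; ∠(WK, KZ) = 90.00° ✓; |WK| = 12.60 ✓; bearing(W→H) − bearing(W→K) = 85.00° ✓; |WH| = 12.60 ✓; ∠(WH, HV) = 81.70° ✗; |HV| = 19.90 ✓.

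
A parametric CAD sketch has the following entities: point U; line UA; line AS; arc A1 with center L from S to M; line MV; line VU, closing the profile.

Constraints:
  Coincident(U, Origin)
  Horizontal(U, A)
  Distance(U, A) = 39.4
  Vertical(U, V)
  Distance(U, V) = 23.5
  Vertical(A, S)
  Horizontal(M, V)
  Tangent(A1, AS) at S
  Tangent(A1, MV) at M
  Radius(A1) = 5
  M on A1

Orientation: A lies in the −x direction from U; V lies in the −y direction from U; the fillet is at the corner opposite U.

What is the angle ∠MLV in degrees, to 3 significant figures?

81.7°

The virtual corner opposite U is at (-39.4, -23.5). The tangent condition forces LS to be normal to AS and tangency of A1 to MV means the radius LM is perpendicular to MV, with radius 5.0, so the center L sits 5.0 in from both sides at L = (-34.4, -18.5). That places the tangent points at S = (-39.4, -18.5) on AS and M = (-34.4, -23.5) on MV. Then cos ∠MLV = LM·LV / (|LM||LV|), giving 81.7°.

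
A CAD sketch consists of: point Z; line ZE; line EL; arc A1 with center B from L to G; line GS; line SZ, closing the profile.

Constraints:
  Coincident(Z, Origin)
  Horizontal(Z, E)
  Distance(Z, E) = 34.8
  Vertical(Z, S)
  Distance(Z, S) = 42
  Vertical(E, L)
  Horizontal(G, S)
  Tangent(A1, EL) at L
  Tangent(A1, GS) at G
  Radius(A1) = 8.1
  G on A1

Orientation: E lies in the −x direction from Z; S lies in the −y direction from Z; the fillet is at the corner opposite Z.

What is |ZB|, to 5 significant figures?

43.152

ZS is vertical with |ZS| = 42.0 and S on the −y side, so S = (0.0000, -42.000). The virtual corner opposite Z is at (-34.800, -42.000). Tangency of A1 to EL means the radius BL is perpendicular to EL and tangency of A1 to GS means the radius BG is perpendicular to GS, with radius 8.1, so the center B sits 8.1 in from both sides at B = (-26.700, -33.900). Then |ZB| = |B − Z| = 43.152.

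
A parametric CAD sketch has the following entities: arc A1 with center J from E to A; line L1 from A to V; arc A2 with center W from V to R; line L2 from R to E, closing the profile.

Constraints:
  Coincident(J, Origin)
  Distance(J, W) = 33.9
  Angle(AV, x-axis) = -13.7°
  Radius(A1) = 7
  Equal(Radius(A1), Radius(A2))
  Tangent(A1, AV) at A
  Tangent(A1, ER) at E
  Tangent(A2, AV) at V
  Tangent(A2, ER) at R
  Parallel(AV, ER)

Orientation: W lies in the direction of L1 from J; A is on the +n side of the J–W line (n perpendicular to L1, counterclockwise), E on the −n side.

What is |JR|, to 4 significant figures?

34.62

The slot axis is L1's direction at -13.7°, so u = (cos -13.7°, sin -13.7°) = (0.9715, -0.2368) and n = (−sin -13.7°, cos -13.7°) = (0.2368, 0.9715). J is at the origin and W lies 33.9 along u from J, so W = 33.9·u = (32.94, -8.029). Tangency of A1 to both parallel lines with radius 7.0 puts A and E at J ± 7.0·n: A = (1.658, 6.801), E = (-1.658, -6.801). Equal radii place V and R the same way about W: V = W + 7.0·n = (34.59, -1.228), R = W − 7.0·n = (31.28, -14.83). Then |JR| = |R − J| = 34.62.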